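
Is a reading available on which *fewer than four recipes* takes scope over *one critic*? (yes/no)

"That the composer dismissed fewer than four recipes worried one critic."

No

The target quantifier *fewer than four recipes* is part of the sentential subject *that the composer dismissed fewer than four recipes*.
Sentential subjects are islands: a quantifier inside the subject clause cannot raise over the matrix predicate.
The ordering *fewer than four recipes* > *one critic* is therefore underivable.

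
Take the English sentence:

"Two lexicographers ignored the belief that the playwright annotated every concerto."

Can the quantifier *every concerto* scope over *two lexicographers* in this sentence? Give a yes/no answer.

Structurally, *every concerto* is inside the complex NP *the belief that the playwright annotated every concerto*.
A that-clause complement to a noun is an island; QR cannot cross the NP boundary.
Hence only narrow scope for *every concerto* (under *two lexicographers*) survives.

No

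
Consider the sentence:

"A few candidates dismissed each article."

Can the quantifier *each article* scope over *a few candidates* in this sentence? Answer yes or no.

Both DPs are arguments of the same predicate; there is no clause or island boundary between them.
Clause-internal QR can adjoin the lower DP above the subject, yielding the inverse reading.
So *each article* > *a few candidates* is among the available readings.

Yes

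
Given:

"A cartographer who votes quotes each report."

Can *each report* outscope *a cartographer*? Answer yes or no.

Yes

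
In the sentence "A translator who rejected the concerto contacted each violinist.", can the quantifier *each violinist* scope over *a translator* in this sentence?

*each violinist* sits in the matrix clause, not in the relative clause on *a translator*.
QR within a single clause is free, so the lower quantifier may take scope over the higher one.

Yes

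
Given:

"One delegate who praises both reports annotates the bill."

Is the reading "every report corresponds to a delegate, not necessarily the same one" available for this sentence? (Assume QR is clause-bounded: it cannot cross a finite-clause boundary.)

No

The described interpretation is the *both reports* > *one delegate* scoping.
The target quantifier *both reports* is part of the relative clause *who praises both reports*.
The relative clause forms an island for QR, so the quantifier is confined to the head noun's restrictor.
So *both reports* cannot raise high enough to outscope *one delegate*; only the surface ordering *one delegate* > *both reports* is available.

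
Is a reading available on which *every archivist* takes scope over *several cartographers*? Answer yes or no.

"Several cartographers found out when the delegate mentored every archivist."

The DP *every archivist* is contained in the embedded question *when the delegate mentored every archivist*.
Embedded wh-clauses are opaque for QR, so the quantifier stays inside the question.
*every archivist* > *several cartographers* would require crossing that boundary, which is illicit.

No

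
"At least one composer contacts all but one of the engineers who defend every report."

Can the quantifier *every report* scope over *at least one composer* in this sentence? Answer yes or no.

*every report* is embedded in the relative clause *who defend every report* modifying *all but one of the engineers*.
A relative clause is a scope island — quantifier raising cannot cross its boundary.
*every report* > *at least one composer* would require crossing that boundary, which is illicit.
(Only the surface reading survives: one fixed composer with respect to all the relevant reports.)

No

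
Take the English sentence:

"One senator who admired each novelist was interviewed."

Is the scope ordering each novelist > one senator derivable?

No

The target quantifier *each novelist* is part of the relative clause *who admired each novelist*.
Relative clauses are scope islands: a quantifier cannot QR out of a relative clause to take scope in the matrix clause.
There is no licit LF on which *each novelist* c-commands *one senator*.
(Only the surface reading survives: one fixed senator with respect to all the relevant novelists.)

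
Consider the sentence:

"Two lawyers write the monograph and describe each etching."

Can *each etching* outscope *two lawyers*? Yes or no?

No

The target quantifier *each etching* is part of one conjunct of the coordinate structure (*describe each etching*).
A quantifier cannot raise out of one conjunct of a coordination across the whole coordinate structure — the CSC applies to QR.
The inverse ordering *each etching* > *two lawyers* is therefore underivable.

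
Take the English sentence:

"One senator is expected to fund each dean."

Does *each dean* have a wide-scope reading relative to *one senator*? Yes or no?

Infinitival complements of raising predicates do not block QR; *each dean* and *one senator* are effectively clausemates.
Since no island is crossed, the inverse ordering is licensed alongside surface scope.
The sentence is scopally ambiguous between *one senator* > *each dean* and *each dean* > *one senator*.

Yes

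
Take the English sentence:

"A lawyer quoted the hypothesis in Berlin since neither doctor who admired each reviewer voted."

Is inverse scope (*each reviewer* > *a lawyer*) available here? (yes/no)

*each reviewer* occurs within the relative clause *who admired each reviewer*, which is itself inside the adjunct *since neither doctor who admired each reviewer voted*.
The quantifier would have to escape first the RC and then the adjunct — two independent island violations.
So *each reviewer* cannot raise high enough to outscope *a lawyer*; only the surface ordering *a lawyer* > *each reviewer* is available.

No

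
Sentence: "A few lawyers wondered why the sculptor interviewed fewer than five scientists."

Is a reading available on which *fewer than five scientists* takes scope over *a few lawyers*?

No

The DP *fewer than five scientists* is contained in the embedded question *why the sculptor interviewed fewer than five scientists*.
An indirect question is a wh-island; the filled [Spec,CP] blocks QR across the CP edge.
So *fewer than five scientists* cannot raise high enough to outscope *a few lawyers*; only the surface ordering *a few lawyers* > *fewer than five scientists* is available.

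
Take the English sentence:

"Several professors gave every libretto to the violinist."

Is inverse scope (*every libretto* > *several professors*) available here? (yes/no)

Both DPs are arguments of the same predicate; there is no clause or island boundary between them.
Since no island is crossed, the inverse ordering is licensed alongside surface scope.
Both orderings are possible: *several professors* > *every libretto* and *every libretto* > *several professors*.

Yes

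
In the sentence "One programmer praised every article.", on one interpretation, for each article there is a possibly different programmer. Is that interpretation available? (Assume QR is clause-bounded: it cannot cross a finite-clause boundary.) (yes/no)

The described interpretation is the *every article* > *one programmer* scoping.
Both DPs are arguments of the same predicate; there is no clause or island boundary between them.
Ordinary QR to a clause-peripheral position gives the wide-scope LF for the lower DP.

Yes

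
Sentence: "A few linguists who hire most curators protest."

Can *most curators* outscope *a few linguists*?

No

*most curators* sits inside the relative clause *who hire most curators*.
QR out of a relative clause is ruled out by the relative-clause island constraint.
*most curators* is confined to the island and cannot take scope over *a few linguists*.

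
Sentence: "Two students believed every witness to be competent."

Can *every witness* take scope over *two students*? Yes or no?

Yes

ECM infinitives lack a CP barrier, so *every witness* can QR over the matrix subject *two students*.
Ordinary QR to a clause-peripheral position gives the wide-scope LF for the lower DP.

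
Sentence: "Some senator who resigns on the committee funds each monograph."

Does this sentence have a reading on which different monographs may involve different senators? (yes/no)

This is the *each monograph* > *some senator* reading.
The RC *who resigns on the committee* is an island, but *each monograph* is not inside it — it is the matrix object, a clausemate of *some senator*.
QR within a single clause is free, so the lower quantifier may take scope over the higher one.

Yes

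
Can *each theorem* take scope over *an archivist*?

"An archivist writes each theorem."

Yes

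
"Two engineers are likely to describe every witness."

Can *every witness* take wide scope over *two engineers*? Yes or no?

The matrix predicate is a raising verb, whose infinitival complement is not a scope island — *every witness* can QR into the matrix clause.
Ordinary QR to a clause-peripheral position gives the wide-scope LF for the lower DP.

Yes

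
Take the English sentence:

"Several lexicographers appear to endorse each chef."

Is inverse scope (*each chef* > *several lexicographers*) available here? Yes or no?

Yes

*each chef* is inside a raising infinitive, which is transparent to QR (no CP barrier), so it behaves as a matrix argument.
Nothing blocks QR of the lower DP to a position above the higher one, so inverse scope is available.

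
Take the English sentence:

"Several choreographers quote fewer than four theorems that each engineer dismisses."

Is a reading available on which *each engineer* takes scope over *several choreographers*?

No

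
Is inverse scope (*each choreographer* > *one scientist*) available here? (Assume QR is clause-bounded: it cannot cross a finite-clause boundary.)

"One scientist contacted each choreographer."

Yes

Both DPs are arguments of the same predicate; there is no clause or island boundary between them.
Ordinary QR to a clause-peripheral position gives the wide-scope LF for the lower DP.
The sentence is scopally ambiguous between *one scientist* > *each choreographer* and *each choreographer* > *one scientist*.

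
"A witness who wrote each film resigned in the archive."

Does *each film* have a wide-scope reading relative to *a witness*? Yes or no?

No

Structurally, *each film* is inside the relative clause *who wrote each film*.
QR out of a relative clause is ruled out by the relative-clause island constraint.
So the wide-scope reading for *each film* is blocked.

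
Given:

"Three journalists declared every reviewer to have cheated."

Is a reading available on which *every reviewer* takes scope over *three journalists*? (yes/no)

Yes

*every reviewer* is the subject of an ECM infinitive — the infinitival complement of an ECM verb is not a scope island, so *every reviewer* can raise into the matrix clause.
Since no island is crossed, the inverse ordering is licensed alongside surface scope.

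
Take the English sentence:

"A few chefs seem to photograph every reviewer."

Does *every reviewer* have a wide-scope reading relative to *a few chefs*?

Yes

Infinitival complements of raising predicates do not block QR; *every reviewer* and *a few chefs* are effectively clausemates.
Since no island is crossed, the inverse ordering is licensed alongside surface scope.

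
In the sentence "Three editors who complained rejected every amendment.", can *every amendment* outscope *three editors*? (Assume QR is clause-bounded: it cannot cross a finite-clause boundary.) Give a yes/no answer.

The RC *who complained* is an island, but *every amendment* is not inside it — it is the matrix object, a clausemate of *three editors*.
Since no island is crossed, the inverse ordering is licensed alongside surface scope.

Yes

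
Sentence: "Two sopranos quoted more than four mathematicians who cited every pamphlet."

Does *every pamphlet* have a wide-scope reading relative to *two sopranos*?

Structurally, *every pamphlet* is inside the relative clause *who cited every pamphlet* modifying *more than four mathematicians*.
QR out of a relative clause is ruled out by the relative-clause island constraint.
There is no licit LF on which *every pamphlet* c-commands *two sopranos*.

No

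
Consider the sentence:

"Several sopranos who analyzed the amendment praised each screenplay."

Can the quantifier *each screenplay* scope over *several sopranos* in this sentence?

Yes

The relative clause *who analyzed the amendment* modifies *several sopranos*, but *each screenplay* is not inside that relative clause — it is an argument of the matrix verb.
With no island boundary between them, the object can take inverse scope over the subject via ordinary QR within the clause.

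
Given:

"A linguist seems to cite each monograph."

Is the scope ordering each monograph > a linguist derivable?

*each monograph* is inside a raising infinitive, which is transparent to QR (no CP barrier), so it behaves as a matrix argument.
Ordinary QR to a clause-peripheral position gives the wide-scope LF for the lower DP.

Yes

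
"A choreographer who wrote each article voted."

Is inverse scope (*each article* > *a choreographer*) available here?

No

*each article* occurs within the relative clause *who wrote each article*.
Relative clauses are scope islands: a quantifier cannot QR out of a relative clause to take scope in the matrix clause.
*each article* is confined to the island and cannot take scope over *a choreographer*.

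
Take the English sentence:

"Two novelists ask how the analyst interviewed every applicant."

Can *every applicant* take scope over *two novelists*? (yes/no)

No

The DP *every applicant* is contained in the embedded question *how the analyst interviewed every applicant*.
The wh-island constraint blocks QR out of an embedded interrogative.
The inverse ordering *every applicant* > *two novelists* is therefore underivable.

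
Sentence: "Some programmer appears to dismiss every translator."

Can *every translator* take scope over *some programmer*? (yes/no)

Infinitival complements of raising predicates do not block QR; *every translator* and *some programmer* are effectively clausemates.
No island intervenes, so both surface and inverse scope are derivable.

Yes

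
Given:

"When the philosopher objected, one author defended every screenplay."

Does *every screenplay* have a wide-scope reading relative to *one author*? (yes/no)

Yes

Although there is an adjunct clause, *every screenplay* is in the main clause, not inside the adjunct.
With no island boundary between them, the object can take inverse scope over the subject via ordinary QR within the clause.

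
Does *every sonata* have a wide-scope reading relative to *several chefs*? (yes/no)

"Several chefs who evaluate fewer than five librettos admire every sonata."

*every sonata* sits in the matrix clause, not in the relative clause on *several chefs*.
Nothing blocks QR of the lower DP to a position above the higher one, so inverse scope is available.

Yes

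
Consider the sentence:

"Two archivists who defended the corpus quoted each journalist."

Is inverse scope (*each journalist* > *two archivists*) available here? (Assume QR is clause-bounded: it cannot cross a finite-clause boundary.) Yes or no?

Yes

Although the sentence contains a relative clause (*who defended the corpus*), *each journalist* is outside it, in the matrix VP.
Since no island is crossed, the inverse ordering is licensed alongside surface scope.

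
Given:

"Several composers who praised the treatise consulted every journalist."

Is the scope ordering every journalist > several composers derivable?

Yes

The RC *who praised the treatise* is an island, but *every journalist* is not inside it — it is the matrix object, a clausemate of *several composers*.
No island intervenes, so both surface and inverse scope are derivable.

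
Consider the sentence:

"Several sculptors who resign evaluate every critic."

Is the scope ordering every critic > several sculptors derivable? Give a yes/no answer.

Yes

*every critic* is a matrix argument; only *several sculptors* is modified by the relative clause *who resign*, so the RC island is irrelevant to the target quantifier.
With no island boundary between them, the object can take inverse scope over the subject via ordinary QR within the clause.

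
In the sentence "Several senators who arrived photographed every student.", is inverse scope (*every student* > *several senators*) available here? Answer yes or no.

Yes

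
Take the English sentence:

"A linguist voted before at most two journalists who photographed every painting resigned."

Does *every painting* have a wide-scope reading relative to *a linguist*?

No

*every painting* is embedded in the relative clause *who photographed every painting*, which is itself inside the adjunct *before at most two journalists who photographed every painting resigned*.
Two island boundaries intervene — the relative clause and the adjunct. Either alone would block QR.
The inverse ordering *every painting* > *a linguist* is therefore underivable.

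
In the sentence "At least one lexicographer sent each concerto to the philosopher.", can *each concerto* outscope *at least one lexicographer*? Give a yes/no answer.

*each concerto* is the matrix object and *at least one lexicographer* the matrix subject; the two are clausemates.
QR within a single clause is free, so the lower quantifier may take scope over the higher one.

Yes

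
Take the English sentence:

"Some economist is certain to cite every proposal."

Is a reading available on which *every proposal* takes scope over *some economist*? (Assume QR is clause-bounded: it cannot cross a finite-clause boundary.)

*every proposal* is the object of the infinitival complement of a raising predicate; raising infinitives are transparent for QR, so the two DPs are in effect clausemates.
With no island boundary between them, the object can take inverse scope over the subject via ordinary QR within the clause.

Yes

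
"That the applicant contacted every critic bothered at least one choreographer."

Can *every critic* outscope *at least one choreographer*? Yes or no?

No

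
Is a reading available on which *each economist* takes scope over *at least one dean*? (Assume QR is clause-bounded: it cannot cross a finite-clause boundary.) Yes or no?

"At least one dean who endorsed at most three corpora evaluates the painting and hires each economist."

Structurally, *each economist* is inside one conjunct of the coordinate structure (*hires each economist*).
QR out of a conjunct would have to apply non-ATB, which the CSC forbids.
So *each economist* cannot raise high enough to outscope *at least one dean*; only the surface ordering *at least one dean* > *each economist* is available.
(Only the surface reading survives: one fixed dean with respect to all the relevant economists.)

No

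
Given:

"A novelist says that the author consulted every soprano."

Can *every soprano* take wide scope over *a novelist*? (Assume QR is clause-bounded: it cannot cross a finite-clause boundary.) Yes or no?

*every soprano* is embedded in the finite complement clause *that the author consulted every soprano*.
Under clause-bounded QR, a quantifier in an embedded finite clause cannot raise into the matrix clause.
So *every soprano* cannot raise high enough to outscope *a novelist*; only the surface ordering *a novelist* > *every soprano* is available.

No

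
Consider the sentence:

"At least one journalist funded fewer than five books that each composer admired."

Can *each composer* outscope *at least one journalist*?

No

*each composer* occurs within the relative clause *that each composer admired* modifying *fewer than five books*.
Relative clauses block scope extraction: QR cannot target a position outside the modified NP.
*each composer* is confined to the island and cannot take scope over *at least one journalist*.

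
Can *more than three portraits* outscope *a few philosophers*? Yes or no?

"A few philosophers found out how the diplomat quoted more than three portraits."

The DP *more than three portraits* is contained in the embedded question *how the diplomat quoted more than three portraits*.
The wh-island constraint blocks QR out of an embedded interrogative.
The inverse ordering *more than three portraits* > *a few philosophers* is therefore underivable.

No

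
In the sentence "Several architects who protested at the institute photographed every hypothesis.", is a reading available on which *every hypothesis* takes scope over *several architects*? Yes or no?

*every hypothesis* is a matrix argument; only *several architects* is modified by the relative clause *who protested at the institute*, so the RC island is irrelevant to the target quantifier.
Nothing blocks QR of the lower DP to a position above the higher one, so inverse scope is available.

Yes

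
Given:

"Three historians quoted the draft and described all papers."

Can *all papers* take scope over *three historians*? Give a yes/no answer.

No

*all papers* sits inside one conjunct of the coordinate structure (*described all papers*).
Asymmetric QR out of one conjunct violates the Coordinate Structure Constraint.
The inverse ordering *all papers* > *three historians* is therefore underivable.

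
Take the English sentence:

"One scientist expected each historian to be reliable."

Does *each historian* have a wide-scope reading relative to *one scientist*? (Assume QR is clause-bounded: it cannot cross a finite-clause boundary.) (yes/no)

*each historian* is an ECM subject; ECM complements are not islands, and the embedded quantifier may take matrix scope.
QR within a single clause is free, so the lower quantifier may take scope over the higher one.
So *each historian* > *one scientist* is among the available readings.

Yes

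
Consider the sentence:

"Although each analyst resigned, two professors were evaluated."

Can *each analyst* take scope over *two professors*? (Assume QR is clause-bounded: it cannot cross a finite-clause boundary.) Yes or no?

No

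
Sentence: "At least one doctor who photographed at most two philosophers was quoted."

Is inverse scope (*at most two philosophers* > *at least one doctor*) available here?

No

*at most two philosophers* is embedded in the relative clause *who photographed at most two philosophers*.
The relative clause forms an island for QR, so the quantifier is confined to the head noun's restrictor.
*at most two philosophers* is confined to the island and cannot take scope over *at least one doctor*.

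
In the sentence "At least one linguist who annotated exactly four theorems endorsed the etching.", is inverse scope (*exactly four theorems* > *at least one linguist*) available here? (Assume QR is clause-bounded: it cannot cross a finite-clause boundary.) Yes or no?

*exactly four theorems* occurs within the relative clause *who annotated exactly four theorems*.
Relative clauses block scope extraction: QR cannot target a position outside the modified NP.
*exactly four theorems* is confined to the island and cannot take scope over *at least one linguist*.
(Only the surface reading survives: one fixed linguist with respect to all the relevant theorems.)

No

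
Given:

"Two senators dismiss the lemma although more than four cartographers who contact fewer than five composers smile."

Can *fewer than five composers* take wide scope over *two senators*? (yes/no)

*fewer than five composers* sits inside the relative clause *who contact fewer than five composers*, which is itself inside the adjunct *although more than four cartographers who contact fewer than five composers smile*.
Both the relative clause and the enclosing adjunct are scope islands; QR cannot cross either.
*fewer than five composers* > *two senators* would require crossing that boundary, which is illicit.

No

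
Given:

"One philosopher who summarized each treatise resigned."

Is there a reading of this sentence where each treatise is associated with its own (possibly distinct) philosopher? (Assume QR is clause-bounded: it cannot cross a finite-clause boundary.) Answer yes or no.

No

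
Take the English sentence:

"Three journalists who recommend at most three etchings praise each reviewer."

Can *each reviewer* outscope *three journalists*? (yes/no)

Yes

The relative clause *who recommend at most three etchings* modifies *three journalists*, but *each reviewer* is not inside that relative clause — it is an argument of the matrix verb.
No island intervenes, so both surface and inverse scope are derivable.
Both orderings are possible: *three journalists* > *each reviewer* and *each reviewer* > *three journalists*.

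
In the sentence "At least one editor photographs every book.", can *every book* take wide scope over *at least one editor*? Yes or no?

*every book* and *at least one editor* are in the same minimal clause.
With no island boundary between them, the object can take inverse scope over the subject via ordinary QR within the clause.
The sentence is scopally ambiguous between *at least one editor* > *every book* and *every book* > *at least one editor*.

Yes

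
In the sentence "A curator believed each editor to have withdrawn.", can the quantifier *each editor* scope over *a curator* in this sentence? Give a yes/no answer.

*each editor* is the subject of an ECM infinitive — the infinitival complement of an ECM verb is not a scope island, so *each editor* can raise into the matrix clause.
Since no island is crossed, the inverse ordering is licensed alongside surface scope.
The sentence is scopally ambiguous between *a curator* > *each editor* and *each editor* > *a curator*.

Yes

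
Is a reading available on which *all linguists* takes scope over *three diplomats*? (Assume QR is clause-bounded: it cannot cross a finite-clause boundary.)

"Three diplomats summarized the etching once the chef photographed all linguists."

No

*all linguists* occurs within the adjunct clause *once the chef photographed all linguists*.
Scope out of an adjunct clause is unavailable: QR respects the adjunct-island constraint.
So *all linguists* cannot raise high enough to outscope *three diplomats*; only the surface ordering *three diplomats* > *all linguists* is available.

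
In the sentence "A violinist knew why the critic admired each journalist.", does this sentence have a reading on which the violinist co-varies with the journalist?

No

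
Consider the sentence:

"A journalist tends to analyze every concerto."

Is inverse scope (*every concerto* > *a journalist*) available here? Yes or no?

*every concerto* is the object of the infinitival complement of a raising predicate; raising infinitives are transparent for QR, so the two DPs are in effect clausemates.
Ordinary QR to a clause-peripheral position gives the wide-scope LF for the lower DP.
Both orderings are possible: *a journalist* > *every concerto* and *every concerto* > *a journalist*.

Yes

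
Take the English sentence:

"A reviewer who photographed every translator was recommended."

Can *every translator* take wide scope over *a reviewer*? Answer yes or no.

Structurally, *every translator* is inside the relative clause *who photographed every translator*.
Relative clauses block scope extraction: QR cannot target a position outside the modified NP.
The inverse ordering *every translator* > *a reviewer* is therefore underivable.

No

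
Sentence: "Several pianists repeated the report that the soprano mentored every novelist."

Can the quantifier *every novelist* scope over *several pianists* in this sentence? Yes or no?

No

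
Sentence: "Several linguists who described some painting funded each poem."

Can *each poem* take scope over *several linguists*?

Yes

The relative clause *who described some painting* modifies *several linguists*, but *each poem* is not inside that relative clause — it is an argument of the matrix verb.
QR within a single clause is free, so the lower quantifier may take scope over the higher one.
So *each poem* > *several linguists* is among the available readings.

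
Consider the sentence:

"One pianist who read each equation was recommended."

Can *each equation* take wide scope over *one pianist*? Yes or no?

*each equation* is embedded in the relative clause *who read each equation*.
Quantifiers inside a relative clause are trapped there; the RC boundary blocks QR.
There is no licit LF on which *each equation* c-commands *one pianist*.

No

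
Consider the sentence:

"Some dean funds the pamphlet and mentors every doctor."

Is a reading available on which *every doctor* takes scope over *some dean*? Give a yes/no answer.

No

*every doctor* is embedded in one conjunct of the coordinate structure (*mentors every doctor*).
QR out of a conjunct would have to apply non-ATB, which the CSC forbids.
Hence only narrow scope for *every doctor* (under *some dean*) survives.
(Only the surface reading survives: one fixed dean with respect to all the relevant doctors.)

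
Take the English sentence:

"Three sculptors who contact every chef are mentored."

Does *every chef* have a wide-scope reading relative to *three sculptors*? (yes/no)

No

The DP *every chef* is contained in the relative clause *who contact every chef*.
The relative clause forms an island for QR, so the quantifier is confined to the head noun's restrictor.
There is no licit LF on which *every chef* c-commands *three sculptors*.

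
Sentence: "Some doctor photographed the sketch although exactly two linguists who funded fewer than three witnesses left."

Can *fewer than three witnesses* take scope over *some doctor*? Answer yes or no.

No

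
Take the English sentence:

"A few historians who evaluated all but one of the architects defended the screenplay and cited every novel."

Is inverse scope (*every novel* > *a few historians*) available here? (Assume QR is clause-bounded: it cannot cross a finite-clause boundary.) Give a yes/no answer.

No

*every novel* sits inside one conjunct of the coordinate structure (*cited every novel*).
The Coordinate Structure Constraint blocks movement (including QR) out of a single conjunct.
So *every novel* cannot raise high enough to outscope *a few historians*; only the surface ordering *a few historians* > *every novel* is available.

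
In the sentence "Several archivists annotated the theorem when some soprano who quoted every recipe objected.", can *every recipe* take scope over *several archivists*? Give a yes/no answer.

The target quantifier *every recipe* is part of the relative clause *who quoted every recipe*, which is itself inside the adjunct *when some soprano who quoted every recipe objected*.
Two island boundaries intervene — the relative clause and the adjunct. Either alone would block QR.
*every recipe* > *several archivists* would require crossing that boundary, which is illicit.

No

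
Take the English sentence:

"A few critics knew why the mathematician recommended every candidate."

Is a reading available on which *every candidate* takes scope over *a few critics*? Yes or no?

No

*every candidate* is embedded in the embedded question *why the mathematician recommended every candidate*.
The wh-island constraint blocks QR out of an embedded interrogative.
The inverse ordering *every candidate* > *a few critics* is therefore underivable.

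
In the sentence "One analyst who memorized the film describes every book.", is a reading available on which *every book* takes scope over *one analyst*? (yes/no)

The RC *who memorized the film* is an island, but *every book* is not inside it — it is the matrix object, a clausemate of *one analyst*.
Clause-internal QR can adjoin the lower DP above the subject, yielding the inverse reading.

Yes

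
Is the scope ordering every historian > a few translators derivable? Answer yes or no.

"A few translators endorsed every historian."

*a few translators* and *every historian* are co-arguments of the matrix verb, with nothing but a clause-internal boundary between them.
QR within a single clause is free, so the lower quantifier may take scope over the higher one.

Yes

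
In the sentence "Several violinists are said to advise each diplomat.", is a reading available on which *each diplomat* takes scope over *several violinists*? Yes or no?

Infinitival complements of raising predicates do not block QR; *each diplomat* and *several violinists* are effectively clausemates.
QR within a single clause is free, so the lower quantifier may take scope over the higher one.
The sentence is scopally ambiguous between *several violinists* > *each diplomat* and *each diplomat* > *several violinists*.

Yes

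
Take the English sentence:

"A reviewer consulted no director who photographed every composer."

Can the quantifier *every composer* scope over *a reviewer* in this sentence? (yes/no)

No

*every composer* is embedded in the relative clause *who photographed every composer* modifying *no director*.
Relative clauses block scope extraction: QR cannot target a position outside the modified NP.
There is no licit LF on which *every composer* c-commands *a reviewer*.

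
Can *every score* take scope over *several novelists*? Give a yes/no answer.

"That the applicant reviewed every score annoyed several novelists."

No

*every score* sits inside the sentential subject *that the applicant reviewed every score*.
The Sentential Subject Constraint rules out raising the quantifier out of the that-clause subject.
There is no licit LF on which *every score* c-commands *several novelists*.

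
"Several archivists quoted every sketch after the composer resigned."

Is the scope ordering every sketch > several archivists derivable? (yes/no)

Although there is an adjunct clause, *every sketch* is in the main clause, not inside the adjunct.
With no island boundary between them, the object can take inverse scope over the subject via ordinary QR within the clause.

Yes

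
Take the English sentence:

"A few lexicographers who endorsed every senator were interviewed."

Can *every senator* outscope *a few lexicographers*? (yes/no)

No

*every senator* sits inside the relative clause *who endorsed every senator*.
QR out of a relative clause is ruled out by the relative-clause island constraint.
Hence only narrow scope for *every senator* (under *a few lexicographers*) survives.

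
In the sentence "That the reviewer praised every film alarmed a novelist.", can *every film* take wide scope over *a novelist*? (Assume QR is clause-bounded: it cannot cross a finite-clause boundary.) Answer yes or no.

The target quantifier *every film* is part of the sentential subject *that the reviewer praised every film*.
Subjects — clausal subjects included — are islands for extraction, and QR is no exception.
The ordering *every film* > *a novelist* is therefore underivable.

No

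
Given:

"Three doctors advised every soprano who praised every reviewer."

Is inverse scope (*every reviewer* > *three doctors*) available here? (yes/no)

No

*every reviewer* sits inside the relative clause *who praised every reviewer* modifying *every soprano*.
Relative clauses are scope islands: a quantifier cannot QR out of a relative clause to take scope in the matrix clause.
*every reviewer* is confined to the island and cannot take scope over *three doctors*.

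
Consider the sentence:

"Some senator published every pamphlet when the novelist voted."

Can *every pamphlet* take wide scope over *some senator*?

*every pamphlet* is a matrix argument; the adjunct is an island but the target quantifier is outside it.
Since no island is crossed, the inverse ordering is licensed alongside surface scope.
So *every pamphlet* > *some senator* is among the available readings.

Yes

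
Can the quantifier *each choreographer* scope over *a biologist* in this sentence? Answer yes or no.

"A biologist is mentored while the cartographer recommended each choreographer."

Structurally, *each choreographer* is inside the adjunct clause *while the cartographer recommended each choreographer*.
Adjuncts are opaque for quantifier raising; a quantifier in an adjunct stays inside it.
So *each choreographer* cannot raise to a position above *a biologist*.
(Only the surface reading survives: one fixed biologist with respect to all the relevant choreographers.)

No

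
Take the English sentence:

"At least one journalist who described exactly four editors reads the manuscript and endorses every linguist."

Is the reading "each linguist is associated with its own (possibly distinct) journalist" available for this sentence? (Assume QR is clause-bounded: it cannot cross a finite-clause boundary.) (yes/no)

This is the *every linguist* > *at least one journalist* reading.
Structurally, *every linguist* is inside one conjunct of the coordinate structure (*endorses every linguist*).
A quantifier cannot raise out of one conjunct of a coordination across the whole coordinate structure — the CSC applies to QR.
So *every linguist* cannot raise high enough to outscope *at least one journalist*; only the surface ordering *at least one journalist* > *every linguist* is available.

No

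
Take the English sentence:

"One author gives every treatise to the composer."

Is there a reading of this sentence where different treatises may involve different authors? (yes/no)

That reading corresponds to *every treatise* > *one author*.
*one author* and *every treatise* are co-arguments of the matrix verb, with nothing but a clause-internal boundary between them.
QR within a single clause is free, so the lower quantifier may take scope over the higher one.

Yes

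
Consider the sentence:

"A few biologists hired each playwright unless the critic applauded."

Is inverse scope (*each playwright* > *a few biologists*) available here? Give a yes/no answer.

The adjunct clause does not contain *each playwright*, which is the matrix object.
Ordinary QR to a clause-peripheral position gives the wide-scope LF for the lower DP.

Yes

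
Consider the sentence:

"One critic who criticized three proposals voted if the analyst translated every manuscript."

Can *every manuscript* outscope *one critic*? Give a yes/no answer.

The DP *every manuscript* is contained in the adjunct clause *if the analyst translated every manuscript*.
Scope out of an adjunct clause is unavailable: QR respects the adjunct-island constraint.
There is no licit LF on which *every manuscript* c-commands *one critic*.

No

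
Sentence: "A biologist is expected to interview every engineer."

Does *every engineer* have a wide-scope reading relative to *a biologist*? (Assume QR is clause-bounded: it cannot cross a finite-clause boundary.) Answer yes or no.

Yes

Raising constructions are monoclausal for scope purposes; *every engineer* is not separated from *a biologist* by any island.
Clause-internal QR can adjoin the lower DP above the subject, yielding the inverse reading.
The sentence is scopally ambiguous between *a biologist* > *every engineer* and *every engineer* > *a biologist*.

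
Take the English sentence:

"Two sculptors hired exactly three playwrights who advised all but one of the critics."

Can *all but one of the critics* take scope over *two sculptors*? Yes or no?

No

*all but one of the critics* occurs within the relative clause *who advised all but one of the critics* modifying *exactly three playwrights*.
The relative clause forms an island for QR, so the quantifier is confined to the head noun's restrictor.
*all but one of the critics* > *two sculptors* would require crossing that boundary, which is illicit.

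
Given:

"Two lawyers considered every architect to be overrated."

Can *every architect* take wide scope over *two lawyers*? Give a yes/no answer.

ECM infinitives lack a CP barrier, so *every architect* can QR over the matrix subject *two lawyers*.
No island intervenes, so both surface and inverse scope are derivable.

Yes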